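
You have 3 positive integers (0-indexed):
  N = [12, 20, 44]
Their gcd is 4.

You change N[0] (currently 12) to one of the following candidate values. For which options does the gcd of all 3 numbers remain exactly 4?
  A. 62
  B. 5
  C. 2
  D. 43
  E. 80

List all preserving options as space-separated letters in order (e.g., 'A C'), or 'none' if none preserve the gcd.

Answer: E

Derivation:
Old gcd = 4; gcd of others (without N[0]) = 4
New gcd for candidate v: gcd(4, v). Preserves old gcd iff gcd(4, v) = 4.
  Option A: v=62, gcd(4,62)=2 -> changes
  Option B: v=5, gcd(4,5)=1 -> changes
  Option C: v=2, gcd(4,2)=2 -> changes
  Option D: v=43, gcd(4,43)=1 -> changes
  Option E: v=80, gcd(4,80)=4 -> preserves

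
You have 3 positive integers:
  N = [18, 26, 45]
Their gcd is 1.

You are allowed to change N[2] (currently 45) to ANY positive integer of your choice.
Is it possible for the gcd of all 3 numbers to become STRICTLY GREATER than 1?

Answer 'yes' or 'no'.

Current gcd = 1
gcd of all OTHER numbers (without N[2]=45): gcd([18, 26]) = 2
The new gcd after any change is gcd(2, new_value).
This can be at most 2.
Since 2 > old gcd 1, the gcd CAN increase (e.g., set N[2] = 2).

Answer: yes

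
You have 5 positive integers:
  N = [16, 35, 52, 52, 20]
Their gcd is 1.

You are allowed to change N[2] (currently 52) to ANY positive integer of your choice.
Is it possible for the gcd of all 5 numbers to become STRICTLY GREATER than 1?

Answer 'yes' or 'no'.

Current gcd = 1
gcd of all OTHER numbers (without N[2]=52): gcd([16, 35, 52, 20]) = 1
The new gcd after any change is gcd(1, new_value).
This can be at most 1.
Since 1 = old gcd 1, the gcd can only stay the same or decrease.

Answer: no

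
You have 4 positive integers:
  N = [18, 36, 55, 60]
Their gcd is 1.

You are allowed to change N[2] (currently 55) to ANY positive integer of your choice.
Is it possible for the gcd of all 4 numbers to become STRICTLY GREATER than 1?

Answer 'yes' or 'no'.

Answer: yes

Derivation:
Current gcd = 1
gcd of all OTHER numbers (without N[2]=55): gcd([18, 36, 60]) = 6
The new gcd after any change is gcd(6, new_value).
This can be at most 6.
Since 6 > old gcd 1, the gcd CAN increase (e.g., set N[2] = 6).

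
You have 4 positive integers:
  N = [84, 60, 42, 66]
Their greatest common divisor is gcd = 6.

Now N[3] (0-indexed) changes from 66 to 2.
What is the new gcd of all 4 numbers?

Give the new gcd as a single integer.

Numbers: [84, 60, 42, 66], gcd = 6
Change: index 3, 66 -> 2
gcd of the OTHER numbers (without index 3): gcd([84, 60, 42]) = 6
New gcd = gcd(g_others, new_val) = gcd(6, 2) = 2

Answer: 2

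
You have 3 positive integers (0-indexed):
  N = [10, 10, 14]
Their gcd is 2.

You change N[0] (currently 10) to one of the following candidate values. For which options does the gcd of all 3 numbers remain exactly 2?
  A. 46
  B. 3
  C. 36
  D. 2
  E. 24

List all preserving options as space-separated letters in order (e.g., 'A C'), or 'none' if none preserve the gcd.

Answer: A C D E

Derivation:
Old gcd = 2; gcd of others (without N[0]) = 2
New gcd for candidate v: gcd(2, v). Preserves old gcd iff gcd(2, v) = 2.
  Option A: v=46, gcd(2,46)=2 -> preserves
  Option B: v=3, gcd(2,3)=1 -> changes
  Option C: v=36, gcd(2,36)=2 -> preserves
  Option D: v=2, gcd(2,2)=2 -> preserves
  Option E: v=24, gcd(2,24)=2 -> preserves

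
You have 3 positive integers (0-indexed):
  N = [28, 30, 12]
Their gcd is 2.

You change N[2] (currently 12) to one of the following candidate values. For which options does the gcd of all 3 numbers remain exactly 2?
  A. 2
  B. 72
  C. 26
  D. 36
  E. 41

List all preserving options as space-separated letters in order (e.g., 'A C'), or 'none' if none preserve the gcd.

Answer: A B C D

Derivation:
Old gcd = 2; gcd of others (without N[2]) = 2
New gcd for candidate v: gcd(2, v). Preserves old gcd iff gcd(2, v) = 2.
  Option A: v=2, gcd(2,2)=2 -> preserves
  Option B: v=72, gcd(2,72)=2 -> preserves
  Option C: v=26, gcd(2,26)=2 -> preserves
  Option D: v=36, gcd(2,36)=2 -> preserves
  Option E: v=41, gcd(2,41)=1 -> changes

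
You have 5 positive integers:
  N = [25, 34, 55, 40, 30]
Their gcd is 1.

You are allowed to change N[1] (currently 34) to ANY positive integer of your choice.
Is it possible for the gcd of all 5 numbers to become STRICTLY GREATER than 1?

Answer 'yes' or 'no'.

Answer: yes

Derivation:
Current gcd = 1
gcd of all OTHER numbers (without N[1]=34): gcd([25, 55, 40, 30]) = 5
The new gcd after any change is gcd(5, new_value).
This can be at most 5.
Since 5 > old gcd 1, the gcd CAN increase (e.g., set N[1] = 5).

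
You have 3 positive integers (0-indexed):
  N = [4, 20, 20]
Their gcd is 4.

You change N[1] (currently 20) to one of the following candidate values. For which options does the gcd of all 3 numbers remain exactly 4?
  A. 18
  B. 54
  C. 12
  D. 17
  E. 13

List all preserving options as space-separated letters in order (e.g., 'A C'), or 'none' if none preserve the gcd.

Answer: C

Derivation:
Old gcd = 4; gcd of others (without N[1]) = 4
New gcd for candidate v: gcd(4, v). Preserves old gcd iff gcd(4, v) = 4.
  Option A: v=18, gcd(4,18)=2 -> changes
  Option B: v=54, gcd(4,54)=2 -> changes
  Option C: v=12, gcd(4,12)=4 -> preserves
  Option D: v=17, gcd(4,17)=1 -> changes
  Option E: v=13, gcd(4,13)=1 -> changes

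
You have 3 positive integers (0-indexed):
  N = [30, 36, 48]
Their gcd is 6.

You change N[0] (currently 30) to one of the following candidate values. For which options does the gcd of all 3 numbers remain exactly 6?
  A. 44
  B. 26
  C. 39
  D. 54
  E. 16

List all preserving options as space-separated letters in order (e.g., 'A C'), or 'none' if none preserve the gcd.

Old gcd = 6; gcd of others (without N[0]) = 12
New gcd for candidate v: gcd(12, v). Preserves old gcd iff gcd(12, v) = 6.
  Option A: v=44, gcd(12,44)=4 -> changes
  Option B: v=26, gcd(12,26)=2 -> changes
  Option C: v=39, gcd(12,39)=3 -> changes
  Option D: v=54, gcd(12,54)=6 -> preserves
  Option E: v=16, gcd(12,16)=4 -> changes

Answer: D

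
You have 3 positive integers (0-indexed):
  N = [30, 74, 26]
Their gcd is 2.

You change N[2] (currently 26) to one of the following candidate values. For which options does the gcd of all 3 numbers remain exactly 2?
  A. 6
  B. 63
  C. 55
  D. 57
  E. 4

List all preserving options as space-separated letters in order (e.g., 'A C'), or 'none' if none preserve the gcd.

Answer: A E

Derivation:
Old gcd = 2; gcd of others (without N[2]) = 2
New gcd for candidate v: gcd(2, v). Preserves old gcd iff gcd(2, v) = 2.
  Option A: v=6, gcd(2,6)=2 -> preserves
  Option B: v=63, gcd(2,63)=1 -> changes
  Option C: v=55, gcd(2,55)=1 -> changes
  Option D: v=57, gcd(2,57)=1 -> changes
  Option E: v=4, gcd(2,4)=2 -> preserves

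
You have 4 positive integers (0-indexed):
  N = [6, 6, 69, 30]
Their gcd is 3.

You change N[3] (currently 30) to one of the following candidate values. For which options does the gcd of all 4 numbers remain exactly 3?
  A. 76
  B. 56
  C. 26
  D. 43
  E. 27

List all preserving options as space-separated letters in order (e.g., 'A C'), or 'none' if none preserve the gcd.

Old gcd = 3; gcd of others (without N[3]) = 3
New gcd for candidate v: gcd(3, v). Preserves old gcd iff gcd(3, v) = 3.
  Option A: v=76, gcd(3,76)=1 -> changes
  Option B: v=56, gcd(3,56)=1 -> changes
  Option C: v=26, gcd(3,26)=1 -> changes
  Option D: v=43, gcd(3,43)=1 -> changes
  Option E: v=27, gcd(3,27)=3 -> preserves

Answer: E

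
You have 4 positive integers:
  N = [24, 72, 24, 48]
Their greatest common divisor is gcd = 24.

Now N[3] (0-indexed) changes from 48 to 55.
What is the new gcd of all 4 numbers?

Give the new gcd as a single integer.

Numbers: [24, 72, 24, 48], gcd = 24
Change: index 3, 48 -> 55
gcd of the OTHER numbers (without index 3): gcd([24, 72, 24]) = 24
New gcd = gcd(g_others, new_val) = gcd(24, 55) = 1

Answer: 1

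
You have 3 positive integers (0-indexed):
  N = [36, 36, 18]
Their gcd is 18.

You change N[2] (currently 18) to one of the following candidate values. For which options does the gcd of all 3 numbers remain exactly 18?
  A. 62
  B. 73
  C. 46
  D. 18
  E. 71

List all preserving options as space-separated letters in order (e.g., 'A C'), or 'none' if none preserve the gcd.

Old gcd = 18; gcd of others (without N[2]) = 36
New gcd for candidate v: gcd(36, v). Preserves old gcd iff gcd(36, v) = 18.
  Option A: v=62, gcd(36,62)=2 -> changes
  Option B: v=73, gcd(36,73)=1 -> changes
  Option C: v=46, gcd(36,46)=2 -> changes
  Option D: v=18, gcd(36,18)=18 -> preserves
  Option E: v=71, gcd(36,71)=1 -> changes

Answer: D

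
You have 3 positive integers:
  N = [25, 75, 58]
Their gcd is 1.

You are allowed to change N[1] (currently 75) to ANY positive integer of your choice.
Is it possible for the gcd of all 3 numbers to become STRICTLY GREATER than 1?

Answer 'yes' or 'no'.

Current gcd = 1
gcd of all OTHER numbers (without N[1]=75): gcd([25, 58]) = 1
The new gcd after any change is gcd(1, new_value).
This can be at most 1.
Since 1 = old gcd 1, the gcd can only stay the same or decrease.

Answer: no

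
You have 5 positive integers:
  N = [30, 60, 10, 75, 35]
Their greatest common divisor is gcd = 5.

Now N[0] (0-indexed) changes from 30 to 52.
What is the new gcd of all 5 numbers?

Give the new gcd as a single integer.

Numbers: [30, 60, 10, 75, 35], gcd = 5
Change: index 0, 30 -> 52
gcd of the OTHER numbers (without index 0): gcd([60, 10, 75, 35]) = 5
New gcd = gcd(g_others, new_val) = gcd(5, 52) = 1

Answer: 1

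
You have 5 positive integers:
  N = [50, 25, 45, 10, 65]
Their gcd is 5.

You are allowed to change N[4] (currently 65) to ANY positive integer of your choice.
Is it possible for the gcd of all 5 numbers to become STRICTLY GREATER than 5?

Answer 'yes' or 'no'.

Answer: no

Derivation:
Current gcd = 5
gcd of all OTHER numbers (without N[4]=65): gcd([50, 25, 45, 10]) = 5
The new gcd after any change is gcd(5, new_value).
This can be at most 5.
Since 5 = old gcd 5, the gcd can only stay the same or decrease.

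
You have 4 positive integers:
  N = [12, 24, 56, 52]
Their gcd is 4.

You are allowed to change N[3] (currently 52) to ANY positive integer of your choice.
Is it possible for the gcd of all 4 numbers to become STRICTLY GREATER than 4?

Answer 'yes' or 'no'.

Current gcd = 4
gcd of all OTHER numbers (without N[3]=52): gcd([12, 24, 56]) = 4
The new gcd after any change is gcd(4, new_value).
This can be at most 4.
Since 4 = old gcd 4, the gcd can only stay the same or decrease.

Answer: no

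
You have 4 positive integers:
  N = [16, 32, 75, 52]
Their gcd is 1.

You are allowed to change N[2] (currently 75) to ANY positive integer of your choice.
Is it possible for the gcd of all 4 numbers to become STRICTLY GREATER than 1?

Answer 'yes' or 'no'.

Answer: yes

Derivation:
Current gcd = 1
gcd of all OTHER numbers (without N[2]=75): gcd([16, 32, 52]) = 4
The new gcd after any change is gcd(4, new_value).
This can be at most 4.
Since 4 > old gcd 1, the gcd CAN increase (e.g., set N[2] = 4).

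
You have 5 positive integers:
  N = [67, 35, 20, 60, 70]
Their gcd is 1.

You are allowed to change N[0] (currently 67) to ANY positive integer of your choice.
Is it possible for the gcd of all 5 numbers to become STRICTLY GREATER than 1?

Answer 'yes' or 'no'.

Answer: yes

Derivation:
Current gcd = 1
gcd of all OTHER numbers (without N[0]=67): gcd([35, 20, 60, 70]) = 5
The new gcd after any change is gcd(5, new_value).
This can be at most 5.
Since 5 > old gcd 1, the gcd CAN increase (e.g., set N[0] = 5).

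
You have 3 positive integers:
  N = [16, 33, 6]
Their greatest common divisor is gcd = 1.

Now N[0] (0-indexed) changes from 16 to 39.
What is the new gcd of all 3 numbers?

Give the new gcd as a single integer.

Numbers: [16, 33, 6], gcd = 1
Change: index 0, 16 -> 39
gcd of the OTHER numbers (without index 0): gcd([33, 6]) = 3
New gcd = gcd(g_others, new_val) = gcd(3, 39) = 3

Answer: 3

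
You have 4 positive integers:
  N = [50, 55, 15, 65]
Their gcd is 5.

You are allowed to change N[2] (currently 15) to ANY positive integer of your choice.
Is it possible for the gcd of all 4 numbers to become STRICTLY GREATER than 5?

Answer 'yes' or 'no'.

Answer: no

Derivation:
Current gcd = 5
gcd of all OTHER numbers (without N[2]=15): gcd([50, 55, 65]) = 5
The new gcd after any change is gcd(5, new_value).
This can be at most 5.
Since 5 = old gcd 5, the gcd can only stay the same or decrease.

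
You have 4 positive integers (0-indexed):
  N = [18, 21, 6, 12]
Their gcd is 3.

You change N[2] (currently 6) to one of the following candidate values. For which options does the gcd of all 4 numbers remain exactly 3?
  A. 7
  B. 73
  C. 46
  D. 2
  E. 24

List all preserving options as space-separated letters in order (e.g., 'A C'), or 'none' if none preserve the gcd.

Old gcd = 3; gcd of others (without N[2]) = 3
New gcd for candidate v: gcd(3, v). Preserves old gcd iff gcd(3, v) = 3.
  Option A: v=7, gcd(3,7)=1 -> changes
  Option B: v=73, gcd(3,73)=1 -> changes
  Option C: v=46, gcd(3,46)=1 -> changes
  Option D: v=2, gcd(3,2)=1 -> changes
  Option E: v=24, gcd(3,24)=3 -> preserves

Answer: E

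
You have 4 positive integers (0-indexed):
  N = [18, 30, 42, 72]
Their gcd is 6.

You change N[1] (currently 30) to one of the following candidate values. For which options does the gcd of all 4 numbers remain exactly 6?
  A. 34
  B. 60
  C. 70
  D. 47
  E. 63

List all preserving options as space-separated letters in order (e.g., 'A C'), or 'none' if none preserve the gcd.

Old gcd = 6; gcd of others (without N[1]) = 6
New gcd for candidate v: gcd(6, v). Preserves old gcd iff gcd(6, v) = 6.
  Option A: v=34, gcd(6,34)=2 -> changes
  Option B: v=60, gcd(6,60)=6 -> preserves
  Option C: v=70, gcd(6,70)=2 -> changes
  Option D: v=47, gcd(6,47)=1 -> changes
  Option E: v=63, gcd(6,63)=3 -> changes

Answer: B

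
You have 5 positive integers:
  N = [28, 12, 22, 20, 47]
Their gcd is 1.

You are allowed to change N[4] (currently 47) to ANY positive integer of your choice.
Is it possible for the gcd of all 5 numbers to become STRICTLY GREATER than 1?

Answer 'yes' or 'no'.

Answer: yes

Derivation:
Current gcd = 1
gcd of all OTHER numbers (without N[4]=47): gcd([28, 12, 22, 20]) = 2
The new gcd after any change is gcd(2, new_value).
This can be at most 2.
Since 2 > old gcd 1, the gcd CAN increase (e.g., set N[4] = 2).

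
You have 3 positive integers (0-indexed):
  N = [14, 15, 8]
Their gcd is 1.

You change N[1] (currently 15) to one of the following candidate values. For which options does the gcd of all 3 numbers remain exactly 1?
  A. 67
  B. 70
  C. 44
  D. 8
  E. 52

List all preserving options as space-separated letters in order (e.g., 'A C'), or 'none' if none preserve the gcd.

Answer: A

Derivation:
Old gcd = 1; gcd of others (without N[1]) = 2
New gcd for candidate v: gcd(2, v). Preserves old gcd iff gcd(2, v) = 1.
  Option A: v=67, gcd(2,67)=1 -> preserves
  Option B: v=70, gcd(2,70)=2 -> changes
  Option C: v=44, gcd(2,44)=2 -> changes
  Option D: v=8, gcd(2,8)=2 -> changes
  Option E: v=52, gcd(2,52)=2 -> changes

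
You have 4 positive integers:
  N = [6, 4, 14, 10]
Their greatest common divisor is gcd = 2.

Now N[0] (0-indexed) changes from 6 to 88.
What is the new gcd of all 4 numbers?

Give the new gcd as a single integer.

Answer: 2

Derivation:
Numbers: [6, 4, 14, 10], gcd = 2
Change: index 0, 6 -> 88
gcd of the OTHER numbers (without index 0): gcd([4, 14, 10]) = 2
New gcd = gcd(g_others, new_val) = gcd(2, 88) = 2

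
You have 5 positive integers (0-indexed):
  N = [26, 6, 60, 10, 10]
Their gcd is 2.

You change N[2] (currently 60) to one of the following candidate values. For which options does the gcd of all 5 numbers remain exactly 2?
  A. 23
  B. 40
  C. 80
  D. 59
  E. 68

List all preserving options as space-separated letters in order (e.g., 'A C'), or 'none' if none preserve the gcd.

Answer: B C E

Derivation:
Old gcd = 2; gcd of others (without N[2]) = 2
New gcd for candidate v: gcd(2, v). Preserves old gcd iff gcd(2, v) = 2.
  Option A: v=23, gcd(2,23)=1 -> changes
  Option B: v=40, gcd(2,40)=2 -> preserves
  Option C: v=80, gcd(2,80)=2 -> preserves
  Option D: v=59, gcd(2,59)=1 -> changes
  Option E: v=68, gcd(2,68)=2 -> preserves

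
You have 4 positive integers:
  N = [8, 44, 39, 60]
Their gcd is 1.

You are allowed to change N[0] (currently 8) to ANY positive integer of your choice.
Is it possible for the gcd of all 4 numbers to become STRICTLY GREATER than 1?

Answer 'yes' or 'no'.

Answer: no

Derivation:
Current gcd = 1
gcd of all OTHER numbers (without N[0]=8): gcd([44, 39, 60]) = 1
The new gcd after any change is gcd(1, new_value).
This can be at most 1.
Since 1 = old gcd 1, the gcd can only stay the same or decrease.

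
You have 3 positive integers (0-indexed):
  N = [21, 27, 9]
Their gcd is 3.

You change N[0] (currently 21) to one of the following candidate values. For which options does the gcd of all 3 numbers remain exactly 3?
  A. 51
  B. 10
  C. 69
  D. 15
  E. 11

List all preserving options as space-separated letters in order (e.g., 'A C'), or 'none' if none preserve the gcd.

Answer: A C D

Derivation:
Old gcd = 3; gcd of others (without N[0]) = 9
New gcd for candidate v: gcd(9, v). Preserves old gcd iff gcd(9, v) = 3.
  Option A: v=51, gcd(9,51)=3 -> preserves
  Option B: v=10, gcd(9,10)=1 -> changes
  Option C: v=69, gcd(9,69)=3 -> preserves
  Option D: v=15, gcd(9,15)=3 -> preserves
  Option E: v=11, gcd(9,11)=1 -> changes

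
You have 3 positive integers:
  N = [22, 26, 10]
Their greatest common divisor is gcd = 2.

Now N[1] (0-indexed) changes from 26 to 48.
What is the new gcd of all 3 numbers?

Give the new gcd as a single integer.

Numbers: [22, 26, 10], gcd = 2
Change: index 1, 26 -> 48
gcd of the OTHER numbers (without index 1): gcd([22, 10]) = 2
New gcd = gcd(g_others, new_val) = gcd(2, 48) = 2

Answer: 2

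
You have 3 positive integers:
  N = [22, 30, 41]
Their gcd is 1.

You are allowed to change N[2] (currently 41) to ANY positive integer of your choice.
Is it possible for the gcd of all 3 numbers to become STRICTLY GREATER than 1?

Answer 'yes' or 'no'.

Current gcd = 1
gcd of all OTHER numbers (without N[2]=41): gcd([22, 30]) = 2
The new gcd after any change is gcd(2, new_value).
This can be at most 2.
Since 2 > old gcd 1, the gcd CAN increase (e.g., set N[2] = 2).

Answer: yes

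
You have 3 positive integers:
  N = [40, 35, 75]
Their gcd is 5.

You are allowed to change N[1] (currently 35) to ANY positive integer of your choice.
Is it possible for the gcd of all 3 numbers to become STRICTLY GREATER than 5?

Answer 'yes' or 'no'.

Current gcd = 5
gcd of all OTHER numbers (without N[1]=35): gcd([40, 75]) = 5
The new gcd after any change is gcd(5, new_value).
This can be at most 5.
Since 5 = old gcd 5, the gcd can only stay the same or decrease.

Answer: no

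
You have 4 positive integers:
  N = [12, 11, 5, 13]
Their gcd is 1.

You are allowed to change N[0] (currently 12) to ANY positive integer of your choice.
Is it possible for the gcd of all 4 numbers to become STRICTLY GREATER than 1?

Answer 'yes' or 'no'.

Answer: no

Derivation:
Current gcd = 1
gcd of all OTHER numbers (without N[0]=12): gcd([11, 5, 13]) = 1
The new gcd after any change is gcd(1, new_value).
This can be at most 1.
Since 1 = old gcd 1, the gcd can only stay the same or decrease.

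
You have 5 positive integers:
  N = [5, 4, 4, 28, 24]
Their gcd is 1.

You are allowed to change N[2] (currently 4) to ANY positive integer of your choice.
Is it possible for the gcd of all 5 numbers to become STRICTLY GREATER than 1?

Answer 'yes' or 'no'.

Answer: no

Derivation:
Current gcd = 1
gcd of all OTHER numbers (without N[2]=4): gcd([5, 4, 28, 24]) = 1
The new gcd after any change is gcd(1, new_value).
This can be at most 1.
Since 1 = old gcd 1, the gcd can only stay the same or decrease.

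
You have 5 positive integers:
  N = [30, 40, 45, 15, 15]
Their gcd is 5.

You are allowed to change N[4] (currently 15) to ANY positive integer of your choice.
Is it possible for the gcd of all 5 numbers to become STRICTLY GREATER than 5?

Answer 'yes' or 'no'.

Current gcd = 5
gcd of all OTHER numbers (without N[4]=15): gcd([30, 40, 45, 15]) = 5
The new gcd after any change is gcd(5, new_value).
This can be at most 5.
Since 5 = old gcd 5, the gcd can only stay the same or decrease.

Answer: no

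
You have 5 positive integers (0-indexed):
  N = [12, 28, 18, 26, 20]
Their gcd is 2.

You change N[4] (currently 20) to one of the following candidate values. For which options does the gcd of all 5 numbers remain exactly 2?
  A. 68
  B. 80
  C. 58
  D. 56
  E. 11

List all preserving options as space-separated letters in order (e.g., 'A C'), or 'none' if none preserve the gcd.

Answer: A B C D

Derivation:
Old gcd = 2; gcd of others (without N[4]) = 2
New gcd for candidate v: gcd(2, v). Preserves old gcd iff gcd(2, v) = 2.
  Option A: v=68, gcd(2,68)=2 -> preserves
  Option B: v=80, gcd(2,80)=2 -> preserves
  Option C: v=58, gcd(2,58)=2 -> preserves
  Option D: v=56, gcd(2,56)=2 -> preserves
  Option E: v=11, gcd(2,11)=1 -> changes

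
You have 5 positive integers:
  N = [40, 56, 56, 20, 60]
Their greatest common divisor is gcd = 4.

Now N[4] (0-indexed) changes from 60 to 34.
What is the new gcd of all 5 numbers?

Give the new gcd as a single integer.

Numbers: [40, 56, 56, 20, 60], gcd = 4
Change: index 4, 60 -> 34
gcd of the OTHER numbers (without index 4): gcd([40, 56, 56, 20]) = 4
New gcd = gcd(g_others, new_val) = gcd(4, 34) = 2

Answer: 2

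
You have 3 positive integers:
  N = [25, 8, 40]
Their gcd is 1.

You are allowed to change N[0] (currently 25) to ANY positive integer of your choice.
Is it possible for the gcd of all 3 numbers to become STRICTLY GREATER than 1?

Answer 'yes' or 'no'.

Current gcd = 1
gcd of all OTHER numbers (without N[0]=25): gcd([8, 40]) = 8
The new gcd after any change is gcd(8, new_value).
This can be at most 8.
Since 8 > old gcd 1, the gcd CAN increase (e.g., set N[0] = 8).

Answer: yes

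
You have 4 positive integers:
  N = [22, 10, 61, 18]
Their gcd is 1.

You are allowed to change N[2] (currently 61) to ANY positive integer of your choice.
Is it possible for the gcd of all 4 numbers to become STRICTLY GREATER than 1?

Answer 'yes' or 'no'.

Current gcd = 1
gcd of all OTHER numbers (without N[2]=61): gcd([22, 10, 18]) = 2
The new gcd after any change is gcd(2, new_value).
This can be at most 2.
Since 2 > old gcd 1, the gcd CAN increase (e.g., set N[2] = 2).

Answer: yes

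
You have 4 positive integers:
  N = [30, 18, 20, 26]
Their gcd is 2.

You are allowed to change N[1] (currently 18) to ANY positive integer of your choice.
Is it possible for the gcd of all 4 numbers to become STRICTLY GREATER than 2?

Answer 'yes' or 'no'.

Current gcd = 2
gcd of all OTHER numbers (without N[1]=18): gcd([30, 20, 26]) = 2
The new gcd after any change is gcd(2, new_value).
This can be at most 2.
Since 2 = old gcd 2, the gcd can only stay the same or decrease.

Answer: no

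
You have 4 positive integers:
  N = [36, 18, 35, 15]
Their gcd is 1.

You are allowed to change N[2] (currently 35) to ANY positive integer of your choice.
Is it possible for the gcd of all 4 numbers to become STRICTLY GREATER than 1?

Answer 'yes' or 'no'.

Answer: yes

Derivation:
Current gcd = 1
gcd of all OTHER numbers (without N[2]=35): gcd([36, 18, 15]) = 3
The new gcd after any change is gcd(3, new_value).
This can be at most 3.
Since 3 > old gcd 1, the gcd CAN increase (e.g., set N[2] = 3).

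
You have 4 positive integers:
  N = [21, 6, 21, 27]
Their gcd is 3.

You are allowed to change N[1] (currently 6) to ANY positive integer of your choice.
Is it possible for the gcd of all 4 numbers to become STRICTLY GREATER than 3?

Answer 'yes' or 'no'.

Answer: no

Derivation:
Current gcd = 3
gcd of all OTHER numbers (without N[1]=6): gcd([21, 21, 27]) = 3
The new gcd after any change is gcd(3, new_value).
This can be at most 3.
Since 3 = old gcd 3, the gcd can only stay the same or decrease.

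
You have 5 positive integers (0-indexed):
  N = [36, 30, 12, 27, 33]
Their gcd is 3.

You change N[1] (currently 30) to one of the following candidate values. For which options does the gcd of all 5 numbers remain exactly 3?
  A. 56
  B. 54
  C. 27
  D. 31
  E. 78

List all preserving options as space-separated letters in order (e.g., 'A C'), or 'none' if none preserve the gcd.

Old gcd = 3; gcd of others (without N[1]) = 3
New gcd for candidate v: gcd(3, v). Preserves old gcd iff gcd(3, v) = 3.
  Option A: v=56, gcd(3,56)=1 -> changes
  Option B: v=54, gcd(3,54)=3 -> preserves
  Option C: v=27, gcd(3,27)=3 -> preserves
  Option D: v=31, gcd(3,31)=1 -> changes
  Option E: v=78, gcd(3,78)=3 -> preserves

Answer: B C E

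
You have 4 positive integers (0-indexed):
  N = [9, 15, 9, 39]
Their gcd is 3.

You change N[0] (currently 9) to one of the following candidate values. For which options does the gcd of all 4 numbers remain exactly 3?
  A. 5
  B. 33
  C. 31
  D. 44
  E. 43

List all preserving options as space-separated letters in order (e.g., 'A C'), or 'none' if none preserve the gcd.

Old gcd = 3; gcd of others (without N[0]) = 3
New gcd for candidate v: gcd(3, v). Preserves old gcd iff gcd(3, v) = 3.
  Option A: v=5, gcd(3,5)=1 -> changes
  Option B: v=33, gcd(3,33)=3 -> preserves
  Option C: v=31, gcd(3,31)=1 -> changes
  Option D: v=44, gcd(3,44)=1 -> changes
  Option E: v=43, gcd(3,43)=1 -> changes

Answer: B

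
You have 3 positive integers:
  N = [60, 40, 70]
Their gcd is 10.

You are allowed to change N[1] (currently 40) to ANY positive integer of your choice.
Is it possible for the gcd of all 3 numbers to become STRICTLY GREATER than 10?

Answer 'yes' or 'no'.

Current gcd = 10
gcd of all OTHER numbers (without N[1]=40): gcd([60, 70]) = 10
The new gcd after any change is gcd(10, new_value).
This can be at most 10.
Since 10 = old gcd 10, the gcd can only stay the same or decrease.

Answer: no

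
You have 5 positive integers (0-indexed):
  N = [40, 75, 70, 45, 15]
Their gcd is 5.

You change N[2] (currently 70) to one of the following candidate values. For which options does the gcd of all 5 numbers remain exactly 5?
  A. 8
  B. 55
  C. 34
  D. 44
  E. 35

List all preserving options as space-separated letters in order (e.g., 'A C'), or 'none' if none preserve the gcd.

Answer: B E

Derivation:
Old gcd = 5; gcd of others (without N[2]) = 5
New gcd for candidate v: gcd(5, v). Preserves old gcd iff gcd(5, v) = 5.
  Option A: v=8, gcd(5,8)=1 -> changes
  Option B: v=55, gcd(5,55)=5 -> preserves
  Option C: v=34, gcd(5,34)=1 -> changes
  Option D: v=44, gcd(5,44)=1 -> changes
  Option E: v=35, gcd(5,35)=5 -> preserves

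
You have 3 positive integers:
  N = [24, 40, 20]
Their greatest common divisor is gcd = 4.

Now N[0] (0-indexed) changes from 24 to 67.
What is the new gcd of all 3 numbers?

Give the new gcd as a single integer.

Numbers: [24, 40, 20], gcd = 4
Change: index 0, 24 -> 67
gcd of the OTHER numbers (without index 0): gcd([40, 20]) = 20
New gcd = gcd(g_others, new_val) = gcd(20, 67) = 1

Answer: 1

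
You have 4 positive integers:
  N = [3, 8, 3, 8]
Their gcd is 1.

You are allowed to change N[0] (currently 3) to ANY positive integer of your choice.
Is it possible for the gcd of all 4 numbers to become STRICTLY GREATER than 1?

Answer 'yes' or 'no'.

Current gcd = 1
gcd of all OTHER numbers (without N[0]=3): gcd([8, 3, 8]) = 1
The new gcd after any change is gcd(1, new_value).
This can be at most 1.
Since 1 = old gcd 1, the gcd can only stay the same or decrease.

Answer: no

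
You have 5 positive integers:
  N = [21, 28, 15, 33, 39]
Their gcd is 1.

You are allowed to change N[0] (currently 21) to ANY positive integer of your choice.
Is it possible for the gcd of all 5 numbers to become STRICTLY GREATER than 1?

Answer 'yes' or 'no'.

Current gcd = 1
gcd of all OTHER numbers (without N[0]=21): gcd([28, 15, 33, 39]) = 1
The new gcd after any change is gcd(1, new_value).
This can be at most 1.
Since 1 = old gcd 1, the gcd can only stay the same or decrease.

Answer: no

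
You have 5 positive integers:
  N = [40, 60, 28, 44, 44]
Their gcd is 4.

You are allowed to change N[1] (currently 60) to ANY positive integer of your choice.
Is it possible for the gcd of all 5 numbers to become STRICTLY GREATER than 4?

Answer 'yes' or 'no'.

Answer: no

Derivation:
Current gcd = 4
gcd of all OTHER numbers (without N[1]=60): gcd([40, 28, 44, 44]) = 4
The new gcd after any change is gcd(4, new_value).
This can be at most 4.
Since 4 = old gcd 4, the gcd can only stay the same or decrease.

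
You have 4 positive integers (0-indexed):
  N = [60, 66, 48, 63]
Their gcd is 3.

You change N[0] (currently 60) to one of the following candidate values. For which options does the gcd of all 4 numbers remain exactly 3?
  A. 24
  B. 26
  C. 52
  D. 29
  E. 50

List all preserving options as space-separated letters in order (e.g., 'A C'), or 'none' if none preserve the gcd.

Answer: A

Derivation:
Old gcd = 3; gcd of others (without N[0]) = 3
New gcd for candidate v: gcd(3, v). Preserves old gcd iff gcd(3, v) = 3.
  Option A: v=24, gcd(3,24)=3 -> preserves
  Option B: v=26, gcd(3,26)=1 -> changes
  Option C: v=52, gcd(3,52)=1 -> changes
  Option D: v=29, gcd(3,29)=1 -> changes
  Option E: v=50, gcd(3,50)=1 -> changes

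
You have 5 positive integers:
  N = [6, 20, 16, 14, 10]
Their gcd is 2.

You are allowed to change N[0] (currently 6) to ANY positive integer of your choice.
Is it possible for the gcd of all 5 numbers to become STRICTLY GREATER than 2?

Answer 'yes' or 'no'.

Current gcd = 2
gcd of all OTHER numbers (without N[0]=6): gcd([20, 16, 14, 10]) = 2
The new gcd after any change is gcd(2, new_value).
This can be at most 2.
Since 2 = old gcd 2, the gcd can only stay the same or decrease.

Answer: no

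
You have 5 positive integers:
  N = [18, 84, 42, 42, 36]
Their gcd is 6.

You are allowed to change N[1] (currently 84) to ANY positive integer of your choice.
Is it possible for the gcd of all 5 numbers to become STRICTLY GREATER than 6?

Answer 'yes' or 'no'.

Current gcd = 6
gcd of all OTHER numbers (without N[1]=84): gcd([18, 42, 42, 36]) = 6
The new gcd after any change is gcd(6, new_value).
This can be at most 6.
Since 6 = old gcd 6, the gcd can only stay the same or decrease.

Answer: no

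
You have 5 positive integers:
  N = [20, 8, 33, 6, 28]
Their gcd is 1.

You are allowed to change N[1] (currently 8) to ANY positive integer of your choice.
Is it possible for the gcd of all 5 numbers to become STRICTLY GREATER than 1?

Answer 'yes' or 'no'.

Current gcd = 1
gcd of all OTHER numbers (without N[1]=8): gcd([20, 33, 6, 28]) = 1
The new gcd after any change is gcd(1, new_value).
This can be at most 1.
Since 1 = old gcd 1, the gcd can only stay the same or decrease.

Answer: no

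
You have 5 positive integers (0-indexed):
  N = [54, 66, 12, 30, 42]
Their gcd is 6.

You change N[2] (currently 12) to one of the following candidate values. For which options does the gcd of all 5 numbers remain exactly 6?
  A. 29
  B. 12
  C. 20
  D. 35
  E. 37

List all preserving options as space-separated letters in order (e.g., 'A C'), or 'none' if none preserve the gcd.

Answer: B

Derivation:
Old gcd = 6; gcd of others (without N[2]) = 6
New gcd for candidate v: gcd(6, v). Preserves old gcd iff gcd(6, v) = 6.
  Option A: v=29, gcd(6,29)=1 -> changes
  Option B: v=12, gcd(6,12)=6 -> preserves
  Option C: v=20, gcd(6,20)=2 -> changes
  Option D: v=35, gcd(6,35)=1 -> changes
  Option E: v=37, gcd(6,37)=1 -> changes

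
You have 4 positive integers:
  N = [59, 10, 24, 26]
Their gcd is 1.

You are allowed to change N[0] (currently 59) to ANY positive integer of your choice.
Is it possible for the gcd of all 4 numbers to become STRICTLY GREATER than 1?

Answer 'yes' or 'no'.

Current gcd = 1
gcd of all OTHER numbers (without N[0]=59): gcd([10, 24, 26]) = 2
The new gcd after any change is gcd(2, new_value).
This can be at most 2.
Since 2 > old gcd 1, the gcd CAN increase (e.g., set N[0] = 2).

Answer: yes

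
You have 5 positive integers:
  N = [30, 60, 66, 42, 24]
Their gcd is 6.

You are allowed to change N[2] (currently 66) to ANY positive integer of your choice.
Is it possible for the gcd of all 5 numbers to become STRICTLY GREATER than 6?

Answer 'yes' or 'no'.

Answer: no

Derivation:
Current gcd = 6
gcd of all OTHER numbers (without N[2]=66): gcd([30, 60, 42, 24]) = 6
The new gcd after any change is gcd(6, new_value).
This can be at most 6.
Since 6 = old gcd 6, the gcd can only stay the same or decrease.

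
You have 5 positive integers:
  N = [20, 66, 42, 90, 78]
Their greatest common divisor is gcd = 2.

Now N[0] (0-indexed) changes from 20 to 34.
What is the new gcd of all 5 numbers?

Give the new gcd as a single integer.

Numbers: [20, 66, 42, 90, 78], gcd = 2
Change: index 0, 20 -> 34
gcd of the OTHER numbers (without index 0): gcd([66, 42, 90, 78]) = 6
New gcd = gcd(g_others, new_val) = gcd(6, 34) = 2

Answer: 2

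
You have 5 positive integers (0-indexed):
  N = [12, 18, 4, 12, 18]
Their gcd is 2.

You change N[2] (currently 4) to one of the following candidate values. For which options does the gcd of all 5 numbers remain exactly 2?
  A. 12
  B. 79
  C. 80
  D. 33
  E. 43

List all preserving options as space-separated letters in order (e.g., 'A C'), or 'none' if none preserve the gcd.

Old gcd = 2; gcd of others (without N[2]) = 6
New gcd for candidate v: gcd(6, v). Preserves old gcd iff gcd(6, v) = 2.
  Option A: v=12, gcd(6,12)=6 -> changes
  Option B: v=79, gcd(6,79)=1 -> changes
  Option C: v=80, gcd(6,80)=2 -> preserves
  Option D: v=33, gcd(6,33)=3 -> changes
  Option E: v=43, gcd(6,43)=1 -> changes

Answer: C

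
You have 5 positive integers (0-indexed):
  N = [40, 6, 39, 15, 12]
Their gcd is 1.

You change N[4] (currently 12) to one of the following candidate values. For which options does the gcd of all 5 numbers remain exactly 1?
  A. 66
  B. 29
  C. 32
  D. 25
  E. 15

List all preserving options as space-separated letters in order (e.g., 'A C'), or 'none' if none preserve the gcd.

Old gcd = 1; gcd of others (without N[4]) = 1
New gcd for candidate v: gcd(1, v). Preserves old gcd iff gcd(1, v) = 1.
  Option A: v=66, gcd(1,66)=1 -> preserves
  Option B: v=29, gcd(1,29)=1 -> preserves
  Option C: v=32, gcd(1,32)=1 -> preserves
  Option D: v=25, gcd(1,25)=1 -> preserves
  Option E: v=15, gcd(1,15)=1 -> preserves

Answer: A B C D E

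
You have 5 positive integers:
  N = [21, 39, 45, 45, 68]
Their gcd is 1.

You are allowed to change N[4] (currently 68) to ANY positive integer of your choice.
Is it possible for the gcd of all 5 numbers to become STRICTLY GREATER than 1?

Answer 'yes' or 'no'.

Current gcd = 1
gcd of all OTHER numbers (without N[4]=68): gcd([21, 39, 45, 45]) = 3
The new gcd after any change is gcd(3, new_value).
This can be at most 3.
Since 3 > old gcd 1, the gcd CAN increase (e.g., set N[4] = 3).

Answer: yes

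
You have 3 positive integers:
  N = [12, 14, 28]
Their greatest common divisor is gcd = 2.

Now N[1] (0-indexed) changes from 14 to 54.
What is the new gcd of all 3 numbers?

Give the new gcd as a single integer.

Answer: 2

Derivation:
Numbers: [12, 14, 28], gcd = 2
Change: index 1, 14 -> 54
gcd of the OTHER numbers (without index 1): gcd([12, 28]) = 4
New gcd = gcd(g_others, new_val) = gcd(4, 54) = 2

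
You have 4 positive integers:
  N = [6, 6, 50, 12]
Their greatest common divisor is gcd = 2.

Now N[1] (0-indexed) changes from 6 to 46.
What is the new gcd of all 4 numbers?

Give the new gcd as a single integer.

Numbers: [6, 6, 50, 12], gcd = 2
Change: index 1, 6 -> 46
gcd of the OTHER numbers (without index 1): gcd([6, 50, 12]) = 2
New gcd = gcd(g_others, new_val) = gcd(2, 46) = 2

Answer: 2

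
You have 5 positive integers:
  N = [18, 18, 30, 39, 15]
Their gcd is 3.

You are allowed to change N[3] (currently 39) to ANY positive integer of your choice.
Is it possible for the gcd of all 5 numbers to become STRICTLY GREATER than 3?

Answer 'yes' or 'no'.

Answer: no

Derivation:
Current gcd = 3
gcd of all OTHER numbers (without N[3]=39): gcd([18, 18, 30, 15]) = 3
The new gcd after any change is gcd(3, new_value).
This can be at most 3.
Since 3 = old gcd 3, the gcd can only stay the same or decrease.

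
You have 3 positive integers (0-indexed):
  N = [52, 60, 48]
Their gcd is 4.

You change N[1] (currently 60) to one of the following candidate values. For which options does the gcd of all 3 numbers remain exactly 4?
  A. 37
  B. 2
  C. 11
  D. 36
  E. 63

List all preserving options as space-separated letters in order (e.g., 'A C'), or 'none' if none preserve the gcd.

Old gcd = 4; gcd of others (without N[1]) = 4
New gcd for candidate v: gcd(4, v). Preserves old gcd iff gcd(4, v) = 4.
  Option A: v=37, gcd(4,37)=1 -> changes
  Option B: v=2, gcd(4,2)=2 -> changes
  Option C: v=11, gcd(4,11)=1 -> changes
  Option D: v=36, gcd(4,36)=4 -> preserves
  Option E: v=63, gcd(4,63)=1 -> changes

Answer: D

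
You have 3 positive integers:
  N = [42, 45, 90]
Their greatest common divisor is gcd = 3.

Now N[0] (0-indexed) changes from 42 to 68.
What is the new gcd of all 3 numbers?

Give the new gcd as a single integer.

Answer: 1

Derivation:
Numbers: [42, 45, 90], gcd = 3
Change: index 0, 42 -> 68
gcd of the OTHER numbers (without index 0): gcd([45, 90]) = 45
New gcd = gcd(g_others, new_val) = gcd(45, 68) = 1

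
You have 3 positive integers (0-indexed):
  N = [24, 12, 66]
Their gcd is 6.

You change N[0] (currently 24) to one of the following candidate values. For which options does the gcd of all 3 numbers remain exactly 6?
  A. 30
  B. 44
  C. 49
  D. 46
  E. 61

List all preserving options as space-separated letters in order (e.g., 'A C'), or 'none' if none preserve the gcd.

Old gcd = 6; gcd of others (without N[0]) = 6
New gcd for candidate v: gcd(6, v). Preserves old gcd iff gcd(6, v) = 6.
  Option A: v=30, gcd(6,30)=6 -> preserves
  Option B: v=44, gcd(6,44)=2 -> changes
  Option C: v=49, gcd(6,49)=1 -> changes
  Option D: v=46, gcd(6,46)=2 -> changes
  Option E: v=61, gcd(6,61)=1 -> changes

Answer: A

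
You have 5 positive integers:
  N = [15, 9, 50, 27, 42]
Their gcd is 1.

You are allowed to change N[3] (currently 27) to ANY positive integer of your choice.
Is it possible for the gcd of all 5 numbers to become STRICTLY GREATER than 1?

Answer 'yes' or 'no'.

Current gcd = 1
gcd of all OTHER numbers (without N[3]=27): gcd([15, 9, 50, 42]) = 1
The new gcd after any change is gcd(1, new_value).
This can be at most 1.
Since 1 = old gcd 1, the gcd can only stay the same or decrease.

Answer: no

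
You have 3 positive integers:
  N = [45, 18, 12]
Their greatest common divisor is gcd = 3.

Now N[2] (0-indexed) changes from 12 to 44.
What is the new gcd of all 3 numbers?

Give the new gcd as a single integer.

Answer: 1

Derivation:
Numbers: [45, 18, 12], gcd = 3
Change: index 2, 12 -> 44
gcd of the OTHER numbers (without index 2): gcd([45, 18]) = 9
New gcd = gcd(g_others, new_val) = gcd(9, 44) = 1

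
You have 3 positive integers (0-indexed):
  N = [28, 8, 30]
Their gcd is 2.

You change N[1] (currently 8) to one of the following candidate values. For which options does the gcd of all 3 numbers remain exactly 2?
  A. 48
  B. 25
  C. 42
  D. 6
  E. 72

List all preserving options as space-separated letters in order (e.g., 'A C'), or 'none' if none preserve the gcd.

Old gcd = 2; gcd of others (without N[1]) = 2
New gcd for candidate v: gcd(2, v). Preserves old gcd iff gcd(2, v) = 2.
  Option A: v=48, gcd(2,48)=2 -> preserves
  Option B: v=25, gcd(2,25)=1 -> changes
  Option C: v=42, gcd(2,42)=2 -> preserves
  Option D: v=6, gcd(2,6)=2 -> preserves
  Option E: v=72, gcd(2,72)=2 -> preserves

Answer: A C D E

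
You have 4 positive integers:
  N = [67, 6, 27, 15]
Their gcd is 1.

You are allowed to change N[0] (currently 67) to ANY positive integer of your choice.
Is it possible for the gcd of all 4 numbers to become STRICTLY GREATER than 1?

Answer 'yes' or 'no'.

Current gcd = 1
gcd of all OTHER numbers (without N[0]=67): gcd([6, 27, 15]) = 3
The new gcd after any change is gcd(3, new_value).
This can be at most 3.
Since 3 > old gcd 1, the gcd CAN increase (e.g., set N[0] = 3).

Answer: yes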